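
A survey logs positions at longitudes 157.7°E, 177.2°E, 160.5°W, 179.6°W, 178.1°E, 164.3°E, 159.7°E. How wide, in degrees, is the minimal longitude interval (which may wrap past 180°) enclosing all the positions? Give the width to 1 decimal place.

41.8°

Sort the longitudes: -179.6°, -160.5°, +157.7°, +159.7°, +164.3°, +177.2°, +178.1°.
Eastward gaps between consecutive values (wrapping around): 19.1°, 318.2°, 2.0°, 4.6°, 12.9°, 0.9°, 2.3°.
Largest gap = 318.2° ⇒ minimal covering band is its complement: 360° − 318.2° = 41.8°.
Band runs from +157.7° eastward to -160.5°, crossing the antimeridian.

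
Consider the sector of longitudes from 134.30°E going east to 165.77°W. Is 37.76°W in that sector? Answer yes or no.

Band width going east from +134.30° to -165.77°: ((-165.77 − 134.30) mod 360) = 59.93°.
Offset of -37.76° east of the west edge: ((-37.76 − 134.30) mod 360) = 187.94°.
187.94° > 59.93° ⇒ outside.

No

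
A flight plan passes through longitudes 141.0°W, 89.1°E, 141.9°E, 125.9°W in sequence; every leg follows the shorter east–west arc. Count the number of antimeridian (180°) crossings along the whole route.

2

Leg 1: -141.0° → +89.1°, shortest Δλ = -129.9° (west) — crosses 180°.
Leg 2: +89.1° → +141.9°, shortest Δλ = 52.8° (east) — does not cross 180°.
Leg 3: +141.9° → -125.9°, shortest Δλ = 92.2° (east) — crosses 180°.
Total crossings: 2.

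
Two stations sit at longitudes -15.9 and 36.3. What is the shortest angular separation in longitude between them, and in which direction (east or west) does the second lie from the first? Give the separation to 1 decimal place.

Raw difference: 36.3 − -15.9 = 52.2°.
Normalise into (−180°, 180°]: 52.2° stays 52.2°.
Positive ⇒ the second point lies to the east; separation 52.2°.

52.2° east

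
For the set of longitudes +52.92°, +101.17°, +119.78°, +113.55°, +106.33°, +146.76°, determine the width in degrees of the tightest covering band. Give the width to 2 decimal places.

93.84°

Sort the longitudes: +52.92°, +101.17°, +106.33°, +113.55°, +119.78°, +146.76°.
Eastward gaps between consecutive values (wrapping around): 48.25°, 5.16°, 7.22°, 6.23°, 26.98°, 266.16°.
Largest gap = 266.16° ⇒ minimal covering band is its complement: 360° − 266.16° = 93.84°.
Band runs from +52.92° eastward to +146.76°.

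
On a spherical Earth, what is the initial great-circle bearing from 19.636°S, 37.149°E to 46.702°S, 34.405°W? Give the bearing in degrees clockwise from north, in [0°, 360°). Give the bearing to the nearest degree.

227°

Δλ = -34.405 − 37.149 = -71.554°.
θ = atan2( sin Δλ · cos φ₂ , cos φ₁ · sin φ₂ − sin φ₁ · cos φ₂ · cos Δλ )
  = atan2(-0.65056, -0.61255) = -133.277° → normalised to [0°, 360°): 226.723°.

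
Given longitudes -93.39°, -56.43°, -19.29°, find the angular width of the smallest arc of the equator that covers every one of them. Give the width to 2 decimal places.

Sort the longitudes: -93.39°, -56.43°, -19.29°.
Eastward gaps between consecutive values (wrapping around): 36.96°, 37.14°, 285.90°.
Largest gap = 285.90° ⇒ minimal covering band is its complement: 360° − 285.90° = 74.10°.
Band runs from -93.39° eastward to -19.29°.

74.10°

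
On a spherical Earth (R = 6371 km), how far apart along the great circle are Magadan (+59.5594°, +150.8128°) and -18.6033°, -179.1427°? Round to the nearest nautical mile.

4918 nmi

Δλ = -179.1427 − 150.8128 = -329.9555°; wrapped into (−180°, 180°]: 30.0445°.
Δφ = -18.6033 − 59.5594 = -78.1627°.
a = sin²(Δφ/2) + cos φ₁ · cos φ₂ · sin²(Δλ/2) = 0.429692.
c = 2·atan2(√a, √(1−a)) = 1.42971 rad → d = 6371·c ≈ 9108.70 km ≈ 4918.31 nmi.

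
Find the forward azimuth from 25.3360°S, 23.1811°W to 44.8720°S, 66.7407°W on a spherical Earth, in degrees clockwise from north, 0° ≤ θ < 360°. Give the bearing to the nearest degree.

Δλ = -66.7407 − -23.1811 = -43.5596°.
θ = atan2( sin Δλ · cos φ₂ , cos φ₁ · sin φ₂ − sin φ₁ · cos φ₂ · cos Δλ )
  = atan2(-0.48836, -0.41790) = -130.554° → normalised to [0°, 360°): 229.446°.

229°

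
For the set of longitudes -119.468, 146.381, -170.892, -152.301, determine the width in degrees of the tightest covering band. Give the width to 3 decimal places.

Sort the longitudes: -170.892°, -152.301°, -119.468°, +146.381°.
Eastward gaps between consecutive values (wrapping around): 18.591°, 32.833°, 265.849°, 42.727°.
Largest gap = 265.849° ⇒ minimal covering band is its complement: 360° − 265.849° = 94.151°.
Band runs from +146.381° eastward to -119.468°, crossing the antimeridian.

94.151°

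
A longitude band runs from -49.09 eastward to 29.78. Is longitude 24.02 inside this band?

Yes

Band width going east from -49.09° to +29.78°: ((29.78 − -49.09) mod 360) = 78.87°.
Offset of +24.02° east of the west edge: ((24.02 − -49.09) mod 360) = 73.11°.
73.11° ≤ 78.87° ⇒ inside.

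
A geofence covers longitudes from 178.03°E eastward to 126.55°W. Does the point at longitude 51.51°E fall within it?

Band width going east from +178.03° to -126.55°: ((-126.55 − 178.03) mod 360) = 55.42°.
Offset of +51.51° east of the west edge: ((51.51 − 178.03) mod 360) = 233.48°.
233.48° > 55.42° ⇒ outside.

No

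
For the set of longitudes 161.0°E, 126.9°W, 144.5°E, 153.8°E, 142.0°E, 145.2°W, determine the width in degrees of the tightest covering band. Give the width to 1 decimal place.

91.1°

Sort the longitudes: -145.2°, -126.9°, +142.0°, +144.5°, +153.8°, +161.0°.
Eastward gaps between consecutive values (wrapping around): 18.3°, 268.9°, 2.5°, 9.3°, 7.2°, 53.8°.
Largest gap = 268.9° ⇒ minimal covering band is its complement: 360° − 268.9° = 91.1°.
Band runs from +142.0° eastward to -126.9°, crossing the antimeridian.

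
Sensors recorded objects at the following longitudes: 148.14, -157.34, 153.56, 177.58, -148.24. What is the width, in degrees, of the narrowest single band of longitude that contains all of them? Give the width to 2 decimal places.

63.62°

Sort the longitudes: -157.34°, -148.24°, +148.14°, +153.56°, +177.58°.
Eastward gaps between consecutive values (wrapping around): 9.10°, 296.38°, 5.42°, 24.02°, 25.08°.
Largest gap = 296.38° ⇒ minimal covering band is its complement: 360° − 296.38° = 63.62°.
Band runs from +148.14° eastward to -148.24°, crossing the antimeridian.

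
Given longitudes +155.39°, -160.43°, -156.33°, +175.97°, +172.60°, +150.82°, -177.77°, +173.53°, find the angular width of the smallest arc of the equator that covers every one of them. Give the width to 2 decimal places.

52.85°

Sort the longitudes: -177.77°, -160.43°, -156.33°, +150.82°, +155.39°, +172.60°, +173.53°, +175.97°.
Eastward gaps between consecutive values (wrapping around): 17.34°, 4.10°, 307.15°, 4.57°, 17.21°, 0.93°, 2.44°, 6.26°.
Largest gap = 307.15° ⇒ minimal covering band is its complement: 360° − 307.15° = 52.85°.
Band runs from +150.82° eastward to -156.33°, crossing the antimeridian.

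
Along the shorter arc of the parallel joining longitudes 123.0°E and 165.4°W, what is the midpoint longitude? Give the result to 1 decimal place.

Signed shortest Δλ from +123.0° to -165.4° is +71.6°.
Midpoint longitude = +123.0° + (+71.6°)/2 = +123.0° + 35.8° = +158.8°.
(The naïve average (+123.0 + -165.4)/2 = -21.2° is on the wrong side of the globe.)

158.8°E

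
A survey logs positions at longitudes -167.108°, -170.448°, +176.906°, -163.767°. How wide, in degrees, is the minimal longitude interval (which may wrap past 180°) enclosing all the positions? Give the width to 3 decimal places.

19.327°

Sort the longitudes: -170.448°, -167.108°, -163.767°, +176.906°.
Eastward gaps between consecutive values (wrapping around): 3.340°, 3.341°, 340.673°, 12.646°.
Largest gap = 340.673° ⇒ minimal covering band is its complement: 360° − 340.673° = 19.327°.
Band runs from +176.906° eastward to -163.767°, crossing the antimeridian.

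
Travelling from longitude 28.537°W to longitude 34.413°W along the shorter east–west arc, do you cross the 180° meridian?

Signed shortest Δλ = ((-34.413 − -28.537 + 180) mod 360) − 180 = -5.876°.
Going west by 5.876° from -28.537° reaches -34.413° without touching 180°.

No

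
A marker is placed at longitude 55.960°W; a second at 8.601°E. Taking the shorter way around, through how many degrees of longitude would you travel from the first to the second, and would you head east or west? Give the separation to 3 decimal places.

64.561° east

Raw difference: 8.601 − -55.960 = 64.561°.
Normalise into (−180°, 180°]: 64.561° stays 64.561°.
Positive ⇒ the second point lies to the east; separation 64.561°.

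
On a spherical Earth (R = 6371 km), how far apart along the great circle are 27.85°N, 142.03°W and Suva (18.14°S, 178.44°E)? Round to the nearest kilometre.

Δλ = 178.44 − -142.03 = 320.47°; wrapped into (−180°, 180°]: -39.53°.
Δφ = -18.14 − 27.85 = -45.99°.
a = sin²(Δφ/2) + cos φ₁ · cos φ₂ · sin²(Δλ/2) = 0.248692.
c = 2·atan2(√a, √(1−a)) = 1.04417 rad → d = 6371·c ≈ 6652.43 km.

6652 km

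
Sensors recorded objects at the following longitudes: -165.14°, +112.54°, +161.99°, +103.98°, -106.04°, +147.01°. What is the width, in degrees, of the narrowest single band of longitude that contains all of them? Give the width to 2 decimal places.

149.98°

Sort the longitudes: -165.14°, -106.04°, +103.98°, +112.54°, +147.01°, +161.99°.
Eastward gaps between consecutive values (wrapping around): 59.10°, 210.02°, 8.56°, 34.47°, 14.98°, 32.87°.
Largest gap = 210.02° ⇒ minimal covering band is its complement: 360° − 210.02° = 149.98°.
Band runs from +103.98° eastward to -106.04°, crossing the antimeridian.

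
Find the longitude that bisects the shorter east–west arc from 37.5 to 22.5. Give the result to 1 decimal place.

+30.0°

Signed shortest Δλ from +37.5° to +22.5° is -15.0°.
Midpoint longitude = +37.5° + (-15.0°)/2 = +37.5° − 7.5° = +30.0°.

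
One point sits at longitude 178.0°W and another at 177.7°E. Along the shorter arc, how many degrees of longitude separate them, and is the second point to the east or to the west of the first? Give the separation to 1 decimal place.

4.3° west

Raw difference: 177.7 − -178.0 = 355.7°.
Normalise into (−180°, 180°]: 355.7° − 360° = -4.3°.
Negative ⇒ the second point lies to the west; separation 4.3°.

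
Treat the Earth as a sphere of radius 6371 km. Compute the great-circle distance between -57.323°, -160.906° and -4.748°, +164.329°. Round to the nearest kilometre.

6585 km

Δλ = 164.329 − -160.906 = 325.235°; wrapped into (−180°, 180°]: -34.765°.
Δφ = -4.748 − -57.323 = 52.575°.
a = sin²(Δφ/2) + cos φ₁ · cos φ₂ · sin²(Δλ/2) = 0.244160.
c = 2·atan2(√a, √(1−a)) = 1.03366 rad → d = 6371·c ≈ 6585.44 km.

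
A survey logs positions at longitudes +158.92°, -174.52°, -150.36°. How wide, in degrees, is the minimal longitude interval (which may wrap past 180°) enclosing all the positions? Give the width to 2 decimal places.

50.72°

Sort the longitudes: -174.52°, -150.36°, +158.92°.
Eastward gaps between consecutive values (wrapping around): 24.16°, 309.28°, 26.56°.
Largest gap = 309.28° ⇒ minimal covering band is its complement: 360° − 309.28° = 50.72°.
Band runs from +158.92° eastward to -150.36°, crossing the antimeridian.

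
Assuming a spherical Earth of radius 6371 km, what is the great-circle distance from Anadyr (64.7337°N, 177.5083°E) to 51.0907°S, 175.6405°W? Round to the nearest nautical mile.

Δλ = -175.6405 − 177.5083 = -353.1488°; wrapped into (−180°, 180°]: 6.8512°.
Δφ = -51.0907 − 64.7337 = -115.8244°.
a = sin²(Δφ/2) + cos φ₁ · cos φ₂ · sin²(Δλ/2) = 0.718764.
c = 2·atan2(√a, √(1−a)) = 2.02364 rad → d = 6371·c ≈ 12892.64 km ≈ 6961.47 nmi.

6961 nmi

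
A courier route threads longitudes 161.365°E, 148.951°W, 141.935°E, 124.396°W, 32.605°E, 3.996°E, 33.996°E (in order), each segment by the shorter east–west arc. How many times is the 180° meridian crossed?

3

Leg 1: +161.365° → -148.951°, shortest Δλ = 49.684° (east) — crosses 180°.
Leg 2: -148.951° → +141.935°, shortest Δλ = -69.114° (west) — crosses 180°.
Leg 3: +141.935° → -124.396°, shortest Δλ = 93.669° (east) — crosses 180°.
Leg 4: -124.396° → +32.605°, shortest Δλ = 157.001° (east) — does not cross 180°.
Leg 5: +32.605° → +3.996°, shortest Δλ = -28.609° (west) — does not cross 180°.
Leg 6: +3.996° → +33.996°, shortest Δλ = 30.0° (east) — does not cross 180°.
Total crossings: 3.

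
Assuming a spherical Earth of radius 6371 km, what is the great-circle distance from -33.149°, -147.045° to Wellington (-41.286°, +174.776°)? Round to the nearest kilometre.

Δλ = 174.776 − -147.045 = 321.821°; wrapped into (−180°, 180°]: -38.179°.
Δφ = -41.286 − -33.149 = -8.137°.
a = sin²(Δφ/2) + cos φ₁ · cos φ₂ · sin²(Δλ/2) = 0.072325.
c = 2·atan2(√a, √(1−a)) = 0.54457 rad → d = 6371·c ≈ 3469.45 km.

3469 km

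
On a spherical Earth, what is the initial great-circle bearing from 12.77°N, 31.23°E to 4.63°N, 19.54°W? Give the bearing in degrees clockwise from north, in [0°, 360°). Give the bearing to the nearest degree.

Δλ = -19.54 − 31.23 = -50.77°.
θ = atan2( sin Δλ · cos φ₂ , cos φ₁ · sin φ₂ − sin φ₁ · cos φ₂ · cos Δλ )
  = atan2(-0.77209, -0.06061) = -94.489° → normalised to [0°, 360°): 265.511°.

266°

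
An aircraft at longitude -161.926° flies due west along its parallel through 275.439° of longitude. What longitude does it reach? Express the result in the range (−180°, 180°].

-77.365°

Start at -161.926°; shift −275.439° → -437.365°.
-437.365° lies outside (−180°, 180°]; add 360° → -77.365°.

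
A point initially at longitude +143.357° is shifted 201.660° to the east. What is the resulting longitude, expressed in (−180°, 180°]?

Start at +143.357°; shift +201.660° → +345.017°.
+345.017° lies outside (−180°, 180°]; subtract 360° → -14.983°.

-14.983°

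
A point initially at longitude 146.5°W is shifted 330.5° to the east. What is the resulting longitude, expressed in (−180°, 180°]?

176.0°W

Start at -146.5°; shift +330.5° → +184.0°.
+184.0° lies outside (−180°, 180°]; subtract 360° → -176.0°.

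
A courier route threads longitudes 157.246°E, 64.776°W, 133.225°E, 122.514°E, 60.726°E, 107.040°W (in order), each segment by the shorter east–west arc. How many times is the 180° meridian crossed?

Leg 1: +157.246° → -64.776°, shortest Δλ = 137.978° (east) — crosses 180°.
Leg 2: -64.776° → +133.225°, shortest Δλ = -161.999° (west) — crosses 180°.
Leg 3: +133.225° → +122.514°, shortest Δλ = -10.711° (west) — does not cross 180°.
Leg 4: +122.514° → +60.726°, shortest Δλ = -61.788° (west) — does not cross 180°.
Leg 5: +60.726° → -107.040°, shortest Δλ = -167.766° (west) — does not cross 180°.
Total crossings: 2.

2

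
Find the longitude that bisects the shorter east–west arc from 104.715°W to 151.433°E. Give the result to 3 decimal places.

Signed shortest Δλ from -104.715° to +151.433° is -103.852°.
Midpoint longitude = -104.715° + (-103.852°)/2 = -104.715° − 51.926° = -156.641°.
(The naïve average (-104.715 + +151.433)/2 = 23.359° is on the wrong side of the globe.)

156.641°W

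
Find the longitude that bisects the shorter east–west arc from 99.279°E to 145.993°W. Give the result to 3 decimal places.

156.643°E

Signed shortest Δλ from +99.279° to -145.993° is +114.728°.
Midpoint longitude = +99.279° + (+114.728°)/2 = +99.279° + 57.364° = +156.643°.
(The naïve average (+99.279 + -145.993)/2 = -23.357° is on the wrong side of the globe.)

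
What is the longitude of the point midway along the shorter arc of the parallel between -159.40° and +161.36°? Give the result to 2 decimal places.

-179.02°

Signed shortest Δλ from -159.40° to +161.36° is -39.24°.
Midpoint longitude = -159.40° + (-39.24°)/2 = -159.40° − 19.62° = -179.02°.
(The naïve average (-159.40 + +161.36)/2 = 0.98° is on the wrong side of the globe.)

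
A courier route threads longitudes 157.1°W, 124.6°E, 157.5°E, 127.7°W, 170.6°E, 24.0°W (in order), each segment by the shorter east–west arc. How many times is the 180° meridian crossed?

4

Leg 1: -157.1° → +124.6°, shortest Δλ = -78.3° (west) — crosses 180°.
Leg 2: +124.6° → +157.5°, shortest Δλ = 32.9° (east) — does not cross 180°.
Leg 3: +157.5° → -127.7°, shortest Δλ = 74.8° (east) — crosses 180°.
Leg 4: -127.7° → +170.6°, shortest Δλ = -61.7° (west) — crosses 180°.
Leg 5: +170.6° → -24.0°, shortest Δλ = 165.4° (east) — crosses 180°.
Total crossings: 4.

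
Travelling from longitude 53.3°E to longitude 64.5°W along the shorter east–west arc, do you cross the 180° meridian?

No

Signed shortest Δλ = ((-64.5 − 53.3 + 180) mod 360) − 180 = -117.8°.
Going west by 117.8° from +53.3° reaches -64.5° without touching 180°.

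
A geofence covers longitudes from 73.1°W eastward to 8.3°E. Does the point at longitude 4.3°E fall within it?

Yes

Band width going east from -73.1° to +8.3°: ((8.3 − -73.1) mod 360) = 81.4°.
Offset of +4.3° east of the west edge: ((4.3 − -73.1) mod 360) = 77.4°.
77.4° ≤ 81.4° ⇒ inside.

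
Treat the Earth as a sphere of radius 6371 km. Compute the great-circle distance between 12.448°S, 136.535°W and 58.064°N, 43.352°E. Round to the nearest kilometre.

14943 km

Δλ = 43.352 − -136.535 = 179.887°.
Δφ = 58.064 − -12.448 = 70.512°.
a = sin²(Δφ/2) + cos φ₁ · cos φ₂ · sin²(Δλ/2) = 0.849731.
c = 2·atan2(√a, √(1−a)) = 2.34544 rad → d = 6371·c ≈ 14942.81 km.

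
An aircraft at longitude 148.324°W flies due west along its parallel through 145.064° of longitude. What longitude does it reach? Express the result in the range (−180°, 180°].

66.612°E

Start at -148.324°; shift −145.064° → -293.388°.
-293.388° lies outside (−180°, 180°]; add 360° → +66.612°.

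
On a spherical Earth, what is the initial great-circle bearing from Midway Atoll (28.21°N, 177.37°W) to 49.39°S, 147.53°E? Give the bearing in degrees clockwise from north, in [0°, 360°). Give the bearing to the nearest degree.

202°

Δλ = 147.53 − -177.37 = 324.90°; wrapped into (−180°, 180°]: -35.10°.
θ = atan2( sin Δλ · cos φ₂ , cos φ₁ · sin φ₂ − sin φ₁ · cos φ₂ · cos Δλ )
  = atan2(-0.37427, -0.92072) = -157.878° → normalised to [0°, 360°): 202.122°.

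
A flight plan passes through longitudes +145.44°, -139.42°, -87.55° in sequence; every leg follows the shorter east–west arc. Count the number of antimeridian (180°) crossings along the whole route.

1

Leg 1: +145.44° → -139.42°, shortest Δλ = 75.14° (east) — crosses 180°.
Leg 2: -139.42° → -87.55°, shortest Δλ = 51.87° (east) — does not cross 180°.
Total crossings: 1.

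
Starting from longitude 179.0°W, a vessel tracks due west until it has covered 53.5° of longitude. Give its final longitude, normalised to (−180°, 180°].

Start at -179.0°; shift −53.5° → -232.5°.
-232.5° lies outside (−180°, 180°]; add 360° → +127.5°.

127.5°E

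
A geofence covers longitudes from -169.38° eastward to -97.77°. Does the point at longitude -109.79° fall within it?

Band width going east from -169.38° to -97.77°: ((-97.77 − -169.38) mod 360) = 71.61°.
Offset of -109.79° east of the west edge: ((-109.79 − -169.38) mod 360) = 59.59°.
59.59° ≤ 71.61° ⇒ inside.

Yes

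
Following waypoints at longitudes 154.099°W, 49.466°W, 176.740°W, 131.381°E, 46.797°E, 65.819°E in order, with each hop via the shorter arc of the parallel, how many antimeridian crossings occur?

1

Leg 1: -154.099° → -49.466°, shortest Δλ = 104.633° (east) — does not cross 180°.
Leg 2: -49.466° → -176.740°, shortest Δλ = -127.274° (west) — does not cross 180°.
Leg 3: -176.740° → +131.381°, shortest Δλ = -51.879° (west) — crosses 180°.
Leg 4: +131.381° → +46.797°, shortest Δλ = -84.584° (west) — does not cross 180°.
Leg 5: +46.797° → +65.819°, shortest Δλ = 19.022° (east) — does not cross 180°.
Total crossings: 1.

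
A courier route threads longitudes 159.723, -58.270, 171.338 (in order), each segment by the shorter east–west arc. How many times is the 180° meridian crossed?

Leg 1: +159.723° → -58.270°, shortest Δλ = 142.007° (east) — crosses 180°.
Leg 2: -58.270° → +171.338°, shortest Δλ = -130.392° (west) — crosses 180°.
Total crossings: 2.

2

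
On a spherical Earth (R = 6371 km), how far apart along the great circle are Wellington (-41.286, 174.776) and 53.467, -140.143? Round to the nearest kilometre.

11384 km

Δλ = -140.143 − 174.776 = -314.919°; wrapped into (−180°, 180°]: 45.081°.
Δφ = 53.467 − -41.286 = 94.753°.
a = sin²(Δφ/2) + cos φ₁ · cos φ₂ · sin²(Δλ/2) = 0.607161.
c = 2·atan2(√a, √(1−a)) = 1.78679 rad → d = 6371·c ≈ 11383.67 km.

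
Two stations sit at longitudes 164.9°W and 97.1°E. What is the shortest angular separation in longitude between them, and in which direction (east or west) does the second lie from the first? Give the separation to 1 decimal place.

Raw difference: 97.1 − -164.9 = 262.0°.
Normalise into (−180°, 180°]: 262.0° − 360° = -98.0°.
Negative ⇒ the second point lies to the west; separation 98.0°.

98.0° west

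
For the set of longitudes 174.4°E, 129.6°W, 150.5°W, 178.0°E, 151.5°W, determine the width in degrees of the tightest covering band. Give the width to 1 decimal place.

Sort the longitudes: -151.5°, -150.5°, -129.6°, +174.4°, +178.0°.
Eastward gaps between consecutive values (wrapping around): 1.0°, 20.9°, 304.0°, 3.6°, 30.5°.
Largest gap = 304.0° ⇒ minimal covering band is its complement: 360° − 304.0° = 56.0°.
Band runs from +174.4° eastward to -129.6°, crossing the antimeridian.

56.0°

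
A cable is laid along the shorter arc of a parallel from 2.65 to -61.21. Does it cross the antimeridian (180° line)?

No

Signed shortest Δλ = ((-61.21 − 2.65 + 180) mod 360) − 180 = -63.86°.
Going west by 63.86° from +2.65° reaches -61.21° without touching 180°.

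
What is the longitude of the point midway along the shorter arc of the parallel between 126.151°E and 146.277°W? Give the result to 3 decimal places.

Signed shortest Δλ from +126.151° to -146.277° is +87.572°.
Midpoint longitude = +126.151° + (+87.572°)/2 = +126.151° + 43.786° = +169.937°.
(The naïve average (+126.151 + -146.277)/2 = -10.063° is on the wrong side of the globe.)

169.937°E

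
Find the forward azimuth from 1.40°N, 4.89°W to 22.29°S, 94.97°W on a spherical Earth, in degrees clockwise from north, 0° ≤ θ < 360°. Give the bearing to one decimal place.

247.7°

Δλ = -94.97 − -4.89 = -90.08°.
θ = atan2( sin Δλ · cos φ₂ , cos φ₁ · sin φ₂ − sin φ₁ · cos φ₂ · cos Δλ )
  = atan2(-0.92528, -0.37915) = -112.282° → normalised to [0°, 360°): 247.718°.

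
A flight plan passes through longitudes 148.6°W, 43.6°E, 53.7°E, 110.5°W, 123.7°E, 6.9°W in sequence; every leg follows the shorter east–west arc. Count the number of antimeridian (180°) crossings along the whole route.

Leg 1: -148.6° → +43.6°, shortest Δλ = -167.8° (west) — crosses 180°.
Leg 2: +43.6° → +53.7°, shortest Δλ = 10.1° (east) — does not cross 180°.
Leg 3: +53.7° → -110.5°, shortest Δλ = -164.2° (west) — does not cross 180°.
Leg 4: -110.5° → +123.7°, shortest Δλ = -125.8° (west) — crosses 180°.
Leg 5: +123.7° → -6.9°, shortest Δλ = -130.6° (west) — does not cross 180°.
Total crossings: 2.

2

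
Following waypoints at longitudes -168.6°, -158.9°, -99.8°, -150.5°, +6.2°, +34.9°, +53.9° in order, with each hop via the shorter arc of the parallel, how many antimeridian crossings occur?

Leg 1: -168.6° → -158.9°, shortest Δλ = 9.7° (east) — does not cross 180°.
Leg 2: -158.9° → -99.8°, shortest Δλ = 59.1° (east) — does not cross 180°.
Leg 3: -99.8° → -150.5°, shortest Δλ = -50.7° (west) — does not cross 180°.
Leg 4: -150.5° → +6.2°, shortest Δλ = 156.7° (east) — does not cross 180°.
Leg 5: +6.2° → +34.9°, shortest Δλ = 28.7° (east) — does not cross 180°.
Leg 6: +34.9° → +53.9°, shortest Δλ = 19.0° (east) — does not cross 180°.
Total crossings: 0.

0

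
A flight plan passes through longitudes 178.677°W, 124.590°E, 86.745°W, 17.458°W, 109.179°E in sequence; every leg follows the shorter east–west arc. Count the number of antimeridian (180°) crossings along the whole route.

2

Leg 1: -178.677° → +124.590°, shortest Δλ = -56.733° (west) — crosses 180°.
Leg 2: +124.590° → -86.745°, shortest Δλ = 148.665° (east) — crosses 180°.
Leg 3: -86.745° → -17.458°, shortest Δλ = 69.287° (east) — does not cross 180°.
Leg 4: -17.458° → +109.179°, shortest Δλ = 126.637° (east) — does not cross 180°.
Total crossings: 2.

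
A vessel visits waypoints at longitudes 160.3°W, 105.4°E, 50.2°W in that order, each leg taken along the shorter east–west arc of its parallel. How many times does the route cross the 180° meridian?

1

Leg 1: -160.3° → +105.4°, shortest Δλ = -94.3° (west) — crosses 180°.
Leg 2: +105.4° → -50.2°, shortest Δλ = -155.6° (west) — does not cross 180°.
Total crossings: 1.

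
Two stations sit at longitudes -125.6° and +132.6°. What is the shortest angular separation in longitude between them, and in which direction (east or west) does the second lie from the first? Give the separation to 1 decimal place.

Raw difference: 132.6 − -125.6 = 258.2°.
Normalise into (−180°, 180°]: 258.2° − 360° = -101.8°.
Negative ⇒ the second point lies to the west; separation 101.8°.

101.8° west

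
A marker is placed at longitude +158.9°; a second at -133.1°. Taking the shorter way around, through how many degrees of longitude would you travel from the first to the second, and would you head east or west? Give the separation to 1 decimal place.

68.0° east

Raw difference: -133.1 − 158.9 = -292.0°.
Normalise into (−180°, 180°]: -292.0° + 360° = 68.0°.
Positive ⇒ the second point lies to the east; separation 68.0°.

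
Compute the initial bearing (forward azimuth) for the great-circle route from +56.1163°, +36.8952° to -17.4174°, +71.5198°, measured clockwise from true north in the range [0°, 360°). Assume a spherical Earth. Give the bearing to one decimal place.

146.5°

Δλ = 71.5198 − 36.8952 = 34.6246°.
θ = atan2( sin Δλ · cos φ₂ , cos φ₁ · sin φ₂ − sin φ₁ · cos φ₂ · cos Δλ )
  = atan2(0.54214, -0.81870) = 146.487° → normalised to [0°, 360°): 146.487°.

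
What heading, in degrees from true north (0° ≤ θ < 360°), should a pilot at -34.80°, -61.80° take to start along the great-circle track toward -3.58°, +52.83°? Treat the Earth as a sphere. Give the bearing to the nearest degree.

108°

Δλ = 52.83 − -61.80 = 114.63°.
θ = atan2( sin Δλ · cos φ₂ , cos φ₁ · sin φ₂ − sin φ₁ · cos φ₂ · cos Δλ )
  = atan2(0.90724, -0.28866) = 107.650° → normalised to [0°, 360°): 107.650°.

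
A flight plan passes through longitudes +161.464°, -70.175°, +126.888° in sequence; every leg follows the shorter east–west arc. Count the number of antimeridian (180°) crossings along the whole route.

2

Leg 1: +161.464° → -70.175°, shortest Δλ = 128.361° (east) — crosses 180°.
Leg 2: -70.175° → +126.888°, shortest Δλ = -162.937° (west) — crosses 180°.
Total crossings: 2.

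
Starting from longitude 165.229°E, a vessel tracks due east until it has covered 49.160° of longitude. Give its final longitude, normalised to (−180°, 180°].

145.611°W

Start at +165.229°; shift +49.160° → +214.389°.
+214.389° lies outside (−180°, 180°]; subtract 360° → -145.611°.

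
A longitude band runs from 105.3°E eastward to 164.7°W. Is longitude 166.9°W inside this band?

Yes

Band width going east from +105.3° to -164.7°: ((-164.7 − 105.3) mod 360) = 90.0°.
Offset of -166.9° east of the west edge: ((-166.9 − 105.3) mod 360) = 87.8°.
87.8° ≤ 90.0° ⇒ inside.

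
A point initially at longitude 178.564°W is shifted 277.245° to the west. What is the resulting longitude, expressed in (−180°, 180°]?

Start at -178.564°; shift −277.245° → -455.809°.
-455.809° lies outside (−180°, 180°]; add 360° → -95.809°.

95.809°W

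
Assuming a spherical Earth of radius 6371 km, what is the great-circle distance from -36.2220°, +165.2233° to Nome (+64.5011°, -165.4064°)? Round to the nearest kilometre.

Δλ = -165.4064 − 165.2233 = -330.6297°; wrapped into (−180°, 180°]: 29.3703°.
Δφ = 64.5011 − -36.2220 = 100.7231°.
a = sin²(Δφ/2) + cos φ₁ · cos φ₂ · sin²(Δλ/2) = 0.615351.
c = 2·atan2(√a, √(1−a)) = 1.80359 rad → d = 6371·c ≈ 11490.70 km.

11491 km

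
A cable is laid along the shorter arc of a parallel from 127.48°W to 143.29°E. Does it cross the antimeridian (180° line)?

Yes

Naïve |143.29 − -127.48| = 270.77° > 180°, so the shorter arc goes the other way round — across 180°.
Signed shortest Δλ = ((143.29 − -127.48 + 180) mod 360) − 180 = -89.23°.
Going west by 89.23° from -127.48° passes through 180° before reaching +143.29°.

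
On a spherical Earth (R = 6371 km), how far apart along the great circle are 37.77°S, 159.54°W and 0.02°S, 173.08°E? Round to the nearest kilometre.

5048 km

Δλ = 173.08 − -159.54 = 332.62°; wrapped into (−180°, 180°]: -27.38°.
Δφ = -0.02 − -37.77 = 37.75°.
a = sin²(Δφ/2) + cos φ₁ · cos φ₂ · sin²(Δλ/2) = 0.148931.
c = 2·atan2(√a, √(1−a)) = 0.79240 rad → d = 6371·c ≈ 5048.39 km.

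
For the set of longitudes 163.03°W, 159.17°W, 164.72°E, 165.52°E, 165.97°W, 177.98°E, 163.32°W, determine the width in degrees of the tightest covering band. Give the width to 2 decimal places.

Sort the longitudes: -165.97°, -163.32°, -163.03°, -159.17°, +164.72°, +165.52°, +177.98°.
Eastward gaps between consecutive values (wrapping around): 2.65°, 0.29°, 3.86°, 323.89°, 0.80°, 12.46°, 16.05°.
Largest gap = 323.89° ⇒ minimal covering band is its complement: 360° − 323.89° = 36.11°.
Band runs from +164.72° eastward to -159.17°, crossing the antimeridian.

36.11°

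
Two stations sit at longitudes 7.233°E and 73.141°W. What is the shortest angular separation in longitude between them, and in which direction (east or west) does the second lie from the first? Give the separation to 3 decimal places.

Raw difference: -73.141 − 7.233 = -80.374°.
Normalise into (−180°, 180°]: -80.374° stays -80.374°.
Negative ⇒ the second point lies to the west; separation 80.374°.

80.374° west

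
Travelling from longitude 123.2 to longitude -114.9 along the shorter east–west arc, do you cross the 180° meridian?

Naïve |-114.9 − 123.2| = 238.1° > 180°, so the shorter arc goes the other way round — across 180°.
Signed shortest Δλ = ((-114.9 − 123.2 + 180) mod 360) − 180 = 121.9°.
Going east by 121.9° from +123.2° passes through 180° before reaching -114.9°.

Yes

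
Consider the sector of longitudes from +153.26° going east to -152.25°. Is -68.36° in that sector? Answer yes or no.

Band width going east from +153.26° to -152.25°: ((-152.25 − 153.26) mod 360) = 54.49°.
Offset of -68.36° east of the west edge: ((-68.36 − 153.26) mod 360) = 138.38°.
138.38° > 54.49° ⇒ outside.

No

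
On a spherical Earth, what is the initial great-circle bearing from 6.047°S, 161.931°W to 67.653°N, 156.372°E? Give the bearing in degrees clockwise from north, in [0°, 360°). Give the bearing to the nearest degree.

Δλ = 156.372 − -161.931 = 318.303°; wrapped into (−180°, 180°]: -41.697°.
θ = atan2( sin Δλ · cos φ₂ , cos φ₁ · sin φ₂ − sin φ₁ · cos φ₂ · cos Δλ )
  = atan2(-0.25292, 0.94966) = -14.913° → normalised to [0°, 360°): 345.087°.

345°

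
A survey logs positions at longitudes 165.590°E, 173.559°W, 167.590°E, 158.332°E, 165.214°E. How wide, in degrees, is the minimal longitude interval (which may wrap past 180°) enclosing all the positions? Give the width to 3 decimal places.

28.109°

Sort the longitudes: -173.559°, +158.332°, +165.214°, +165.590°, +167.590°.
Eastward gaps between consecutive values (wrapping around): 331.891°, 6.882°, 0.376°, 2.000°, 18.851°.
Largest gap = 331.891° ⇒ minimal covering band is its complement: 360° − 331.891° = 28.109°.
Band runs from +158.332° eastward to -173.559°, crossing the antimeridian.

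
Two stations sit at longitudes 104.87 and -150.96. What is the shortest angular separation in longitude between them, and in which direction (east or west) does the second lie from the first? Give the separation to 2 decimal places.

Raw difference: -150.96 − 104.87 = -255.83°.
Normalise into (−180°, 180°]: -255.83° + 360° = 104.17°.
Positive ⇒ the second point lies to the east; separation 104.17°.

104.17° east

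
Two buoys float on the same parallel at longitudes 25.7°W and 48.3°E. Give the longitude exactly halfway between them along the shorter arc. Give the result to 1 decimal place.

Signed shortest Δλ from -25.7° to +48.3° is +74.0°.
Midpoint longitude = -25.7° + (+74.0°)/2 = -25.7° + 37.0° = +11.3°.

11.3°E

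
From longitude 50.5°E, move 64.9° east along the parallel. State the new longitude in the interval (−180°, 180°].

Start at +50.5°; shift +64.9° → +115.4°.
+115.4° already lies in (−180°, 180°].

115.4°E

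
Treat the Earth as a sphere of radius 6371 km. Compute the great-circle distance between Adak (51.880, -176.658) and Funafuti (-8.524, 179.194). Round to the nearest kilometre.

Δλ = 179.194 − -176.658 = 355.852°; wrapped into (−180°, 180°]: -4.148°.
Δφ = -8.524 − 51.880 = -60.404°.
a = sin²(Δφ/2) + cos φ₁ · cos φ₂ · sin²(Δλ/2) = 0.253859.
c = 2·atan2(√a, √(1−a)) = 1.05609 rad → d = 6371·c ≈ 6728.33 km.

6728 km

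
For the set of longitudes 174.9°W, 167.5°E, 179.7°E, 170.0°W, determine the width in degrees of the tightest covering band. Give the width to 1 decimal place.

Sort the longitudes: -174.9°, -170.0°, +167.5°, +179.7°.
Eastward gaps between consecutive values (wrapping around): 4.9°, 337.5°, 12.2°, 5.4°.
Largest gap = 337.5° ⇒ minimal covering band is its complement: 360° − 337.5° = 22.5°.
Band runs from +167.5° eastward to -170.0°, crossing the antimeridian.

22.5°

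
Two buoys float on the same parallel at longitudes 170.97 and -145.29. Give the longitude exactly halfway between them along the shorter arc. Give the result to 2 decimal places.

-167.16°

Signed shortest Δλ from +170.97° to -145.29° is +43.74°.
Midpoint longitude = +170.97° + (+43.74°)/2 = +170.97° + 21.87° = +192.84°.
Normalise into (−180°, 180°]: -167.16°.
(The naïve average (+170.97 + -145.29)/2 = 12.84° is on the wrong side of the globe.)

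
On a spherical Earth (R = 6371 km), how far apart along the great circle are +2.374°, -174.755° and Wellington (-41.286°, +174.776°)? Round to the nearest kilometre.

4969 km

Δλ = 174.776 − -174.755 = 349.531°; wrapped into (−180°, 180°]: -10.469°.
Δφ = -41.286 − 2.374 = -43.660°.
a = sin²(Δφ/2) + cos φ₁ · cos φ₂ · sin²(Δλ/2) = 0.144524.
c = 2·atan2(√a, √(1−a)) = 0.77995 rad → d = 6371·c ≈ 4969.04 km.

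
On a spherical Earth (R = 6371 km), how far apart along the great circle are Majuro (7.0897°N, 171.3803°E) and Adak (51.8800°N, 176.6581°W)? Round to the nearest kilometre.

5100 km

Δλ = -176.6581 − 171.3803 = -348.0384°; wrapped into (−180°, 180°]: 11.9616°.
Δφ = 51.8800 − 7.0897 = 44.7903°.
a = sin²(Δφ/2) + cos φ₁ · cos φ₂ · sin²(Δλ/2) = 0.151806.
c = 2·atan2(√a, √(1−a)) = 0.80044 rad → d = 6371·c ≈ 5099.62 km.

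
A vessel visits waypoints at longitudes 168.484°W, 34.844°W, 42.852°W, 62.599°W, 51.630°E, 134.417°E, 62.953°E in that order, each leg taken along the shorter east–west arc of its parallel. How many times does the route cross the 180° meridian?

0

Leg 1: -168.484° → -34.844°, shortest Δλ = 133.64° (east) — does not cross 180°.
Leg 2: -34.844° → -42.852°, shortest Δλ = -8.008° (west) — does not cross 180°.
Leg 3: -42.852° → -62.599°, shortest Δλ = -19.747° (west) — does not cross 180°.
Leg 4: -62.599° → +51.630°, shortest Δλ = 114.229° (east) — does not cross 180°.
Leg 5: +51.630° → +134.417°, shortest Δλ = 82.787° (east) — does not cross 180°.
Leg 6: +134.417° → +62.953°, shortest Δλ = -71.464° (west) — does not cross 180°.
Total crossings: 0.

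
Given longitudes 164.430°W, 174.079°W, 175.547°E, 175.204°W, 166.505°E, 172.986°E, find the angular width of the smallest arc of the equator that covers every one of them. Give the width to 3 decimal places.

Sort the longitudes: -175.204°, -174.079°, -164.430°, +166.505°, +172.986°, +175.547°.
Eastward gaps between consecutive values (wrapping around): 1.125°, 9.649°, 330.935°, 6.481°, 2.561°, 9.249°.
Largest gap = 330.935° ⇒ minimal covering band is its complement: 360° − 330.935° = 29.065°.
Band runs from +166.505° eastward to -164.430°, crossing the antimeridian.

29.065°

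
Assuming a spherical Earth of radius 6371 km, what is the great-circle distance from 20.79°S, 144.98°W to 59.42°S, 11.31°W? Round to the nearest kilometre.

Δλ = -11.31 − -144.98 = 133.67°.
Δφ = -59.42 − -20.79 = -38.63°.
a = sin²(Δφ/2) + cos φ₁ · cos φ₂ · sin²(Δλ/2) = 0.511418.
c = 2·atan2(√a, √(1−a)) = 1.59363 rad → d = 6371·c ≈ 10153.05 km.

10153 km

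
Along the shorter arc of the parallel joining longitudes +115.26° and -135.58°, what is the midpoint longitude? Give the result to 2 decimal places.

+169.84°

Signed shortest Δλ from +115.26° to -135.58° is +109.16°.
Midpoint longitude = +115.26° + (+109.16°)/2 = +115.26° + 54.58° = +169.84°.
(The naïve average (+115.26 + -135.58)/2 = -10.16° is on the wrong side of the globe.)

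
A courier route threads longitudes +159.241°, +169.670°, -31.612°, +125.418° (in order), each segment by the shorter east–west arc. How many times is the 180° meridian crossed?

1

Leg 1: +159.241° → +169.670°, shortest Δλ = 10.429° (east) — does not cross 180°.
Leg 2: +169.670° → -31.612°, shortest Δλ = 158.718° (east) — crosses 180°.
Leg 3: -31.612° → +125.418°, shortest Δλ = 157.03° (east) — does not cross 180°.
Total crossings: 1.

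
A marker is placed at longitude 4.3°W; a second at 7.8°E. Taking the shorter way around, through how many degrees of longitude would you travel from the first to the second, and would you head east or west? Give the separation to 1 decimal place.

Raw difference: 7.8 − -4.3 = 12.1°.
Normalise into (−180°, 180°]: 12.1° stays 12.1°.
Positive ⇒ the second point lies to the east; separation 12.1°.

12.1° east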